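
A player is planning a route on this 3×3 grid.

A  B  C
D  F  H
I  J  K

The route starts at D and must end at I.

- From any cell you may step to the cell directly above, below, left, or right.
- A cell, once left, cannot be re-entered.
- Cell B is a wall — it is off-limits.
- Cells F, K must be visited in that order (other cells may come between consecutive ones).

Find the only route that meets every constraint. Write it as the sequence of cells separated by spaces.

D F H K J I

The waypoints must appear in the order F, K, with no cell reused.
Route from D: right 2 to H, down 1 to K, left 2 to I — 5 moves in all.
Check: order respected (F at step 1, K at step 3).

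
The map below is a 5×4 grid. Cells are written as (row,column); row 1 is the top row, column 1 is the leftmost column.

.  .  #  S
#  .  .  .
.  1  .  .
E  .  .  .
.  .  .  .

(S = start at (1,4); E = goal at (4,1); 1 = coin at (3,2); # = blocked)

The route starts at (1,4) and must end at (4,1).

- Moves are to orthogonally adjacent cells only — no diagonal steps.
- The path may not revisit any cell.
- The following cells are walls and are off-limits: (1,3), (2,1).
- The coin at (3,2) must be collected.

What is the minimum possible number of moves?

Any route passes through (3,2) somewhere between (1,4) and (4,1). Summing Manhattan distances along the two legs ((1,4) → (3,2) → (4,1)) gives a lower bound of 4 + 2 = 6 moves.
A route of 6 moves achieves this: (1,4) → (2,4) → (3,4) → (3,3) → (3,2) → (4,2) → (4,1).
Since 6 matches the lower bound, it is optimal.

6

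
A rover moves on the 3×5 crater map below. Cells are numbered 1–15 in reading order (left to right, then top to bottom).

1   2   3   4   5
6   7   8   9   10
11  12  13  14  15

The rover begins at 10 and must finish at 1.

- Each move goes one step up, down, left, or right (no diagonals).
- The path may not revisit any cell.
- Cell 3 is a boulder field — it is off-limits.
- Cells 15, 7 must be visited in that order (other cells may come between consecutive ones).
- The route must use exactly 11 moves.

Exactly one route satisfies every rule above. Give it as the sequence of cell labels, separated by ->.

10 -> 15 -> 14 -> 9 -> 8 -> 13 -> 12 -> 11 -> 6 -> 7 -> 2 -> 1

The waypoints must appear in the order 15, 7, with no cell reused.
Route from 10: down 1 to 15, left 1 to 14, up 1 to 9, left 1 to 8, down 1 to 13, left 2 to 11, up 1 to 6, right 1 to 7, up 1 to 2, left 1 to 1 — 11 moves in all.
Check: order respected (15 at step 1, 7 at step 9); 11 moves as required.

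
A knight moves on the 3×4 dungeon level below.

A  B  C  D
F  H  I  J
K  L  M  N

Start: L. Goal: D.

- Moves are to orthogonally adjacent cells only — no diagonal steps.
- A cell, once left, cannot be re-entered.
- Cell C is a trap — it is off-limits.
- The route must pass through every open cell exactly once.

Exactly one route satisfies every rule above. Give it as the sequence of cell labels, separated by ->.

L -> K -> F -> A -> B -> H -> I -> M -> N -> J -> D

Need to visit all 11 open cells exactly once, starting at L and ending at D.
Cell K has only two open neighbours (F and L), so the path must pass straight through it: one of those is the cell it's entered from and the other is where it exits.
Route from L: left 1 to K, up 2 to A, right 1 to B, down 1 to H, right 1 to I, down 1 to M, right 1 to N, up 2 to D — 10 moves in all.
Check: all 11 open cells covered.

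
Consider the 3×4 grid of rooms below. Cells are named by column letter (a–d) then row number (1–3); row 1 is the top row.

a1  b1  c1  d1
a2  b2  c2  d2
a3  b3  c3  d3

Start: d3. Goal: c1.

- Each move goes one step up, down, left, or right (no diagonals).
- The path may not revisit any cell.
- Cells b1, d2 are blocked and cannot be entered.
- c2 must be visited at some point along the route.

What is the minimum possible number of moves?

Any route passes through c2 somewhere between d3 and c1. Summing Manhattan distances along the two legs (d3 → c2 → c1) gives a lower bound of 2 + 1 = 3 moves.
A route of 3 moves achieves this: d3 → c3 → c2 → c1.
Since 3 matches the lower bound, it is optimal.

3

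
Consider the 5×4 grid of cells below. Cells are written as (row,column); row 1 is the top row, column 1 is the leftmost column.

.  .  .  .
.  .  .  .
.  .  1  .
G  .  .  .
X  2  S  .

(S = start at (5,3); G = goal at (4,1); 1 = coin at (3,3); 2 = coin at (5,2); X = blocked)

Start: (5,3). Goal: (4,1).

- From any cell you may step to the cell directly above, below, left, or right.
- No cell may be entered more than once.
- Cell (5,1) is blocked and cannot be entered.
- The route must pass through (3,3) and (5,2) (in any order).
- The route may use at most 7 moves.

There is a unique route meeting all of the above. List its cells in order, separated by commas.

The 7-move cap with required stops at (3,3), (5,2) leaves no slack for detours.
Route from (5,3): left to (5,2), up to (4,2), right to (4,3), up to (3,3), 2× left (reaching (3,1)), down to (4,1) — 7 moves in all.
Check: all required cells visited; 7 ≤ 7 moves.

(5,3), (5,2), (4,2), (4,3), (3,3), (3,2), (3,1), (4,1)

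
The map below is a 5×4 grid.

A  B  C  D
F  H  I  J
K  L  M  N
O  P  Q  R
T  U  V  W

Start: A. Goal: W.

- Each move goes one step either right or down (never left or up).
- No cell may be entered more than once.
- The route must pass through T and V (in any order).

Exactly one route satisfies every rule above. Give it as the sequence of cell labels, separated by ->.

Moves only go right or down, so the column and row indices never decrease.
Route from A: 4× down (reaching T), 3× right (reaching W) — 7 moves in all.
Check: all required cells visited.

A -> F -> K -> O -> T -> U -> V -> W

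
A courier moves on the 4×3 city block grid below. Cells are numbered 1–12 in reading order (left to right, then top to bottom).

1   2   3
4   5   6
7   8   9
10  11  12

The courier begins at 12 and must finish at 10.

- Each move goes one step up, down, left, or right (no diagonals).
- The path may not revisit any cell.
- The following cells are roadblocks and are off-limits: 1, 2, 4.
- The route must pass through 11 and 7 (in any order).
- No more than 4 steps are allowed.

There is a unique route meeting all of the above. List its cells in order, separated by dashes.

Any route must reach 11 and 7 and still end at 10 within 4 moves, so the order of the required stops is forced.
Route from 12: left to 11, up to 8, left to 7, down to 10 — 4 moves in all.
Check: all required cells visited; 4 ≤ 4 moves.

12 - 11 - 8 - 7 - 10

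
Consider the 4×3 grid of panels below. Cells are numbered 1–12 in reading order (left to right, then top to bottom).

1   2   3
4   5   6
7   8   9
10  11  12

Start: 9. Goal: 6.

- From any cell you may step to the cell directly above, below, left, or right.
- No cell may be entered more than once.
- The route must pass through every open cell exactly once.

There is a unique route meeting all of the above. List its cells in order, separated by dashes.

9 - 12 - 11 - 10 - 7 - 8 - 5 - 4 - 1 - 2 - 3 - 6

Need to visit all 12 open cells exactly once, starting at 9 and ending at 6.
Cell 10 has only two open neighbours (7 and 11), so the path must pass straight through it: one of those is the cell it's entered from and the other is where it exits.
Route from 9: down 1 to 12, left 2 to 10, up 1 to 7, right 1 to 8, up 1 to 5, left 1 to 4, up 1 to 1, right 2 to 3, down 1 to 6 — 11 moves in all.
Check: all 12 open cells covered.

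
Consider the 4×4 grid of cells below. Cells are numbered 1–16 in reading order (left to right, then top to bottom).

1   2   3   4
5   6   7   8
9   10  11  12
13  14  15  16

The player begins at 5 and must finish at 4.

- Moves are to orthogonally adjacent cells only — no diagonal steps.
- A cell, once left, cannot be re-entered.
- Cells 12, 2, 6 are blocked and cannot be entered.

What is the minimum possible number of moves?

The Manhattan distance from 5 to 4 is |2−1| + |1−4| = 4, so at least 4 moves are needed.
That bound ignores the blocked cells. Measuring each leg by the fewest moves that actually steer around them (5→4: 6) raises the lower bound to 6.
A route of 6 moves exists: 5 → 9 → 10 → 11 → 7 → 3 → 4.
Since 6 matches that lower bound, it is optimal.

6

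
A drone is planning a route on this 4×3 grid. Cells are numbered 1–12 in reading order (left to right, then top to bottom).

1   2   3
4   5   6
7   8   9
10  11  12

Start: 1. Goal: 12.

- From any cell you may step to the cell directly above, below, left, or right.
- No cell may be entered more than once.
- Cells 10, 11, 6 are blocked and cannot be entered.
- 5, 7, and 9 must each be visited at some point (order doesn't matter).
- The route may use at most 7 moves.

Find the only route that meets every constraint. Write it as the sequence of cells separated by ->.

1 -> 2 -> 5 -> 4 -> 7 -> 8 -> 9 -> 12

The budget equals the shortest possible length, so every move has to be on a shortest route through the required cells.
Route from 1: right 1 to 2, down 1 to 5, left 1 to 4, down 1 to 7, right 2 to 9, down 1 to 12 — 7 moves in all.
Check: all required cells visited; 7 ≤ 7 moves.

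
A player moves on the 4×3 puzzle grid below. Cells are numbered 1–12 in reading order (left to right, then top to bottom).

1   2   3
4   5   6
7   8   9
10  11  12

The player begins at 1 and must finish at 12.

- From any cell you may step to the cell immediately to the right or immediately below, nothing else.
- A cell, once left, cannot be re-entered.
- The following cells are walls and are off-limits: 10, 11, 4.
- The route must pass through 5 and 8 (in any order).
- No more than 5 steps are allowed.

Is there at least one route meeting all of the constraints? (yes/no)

One route that works: 1 → 2 → 5 → 8 → 9 → 12.

yes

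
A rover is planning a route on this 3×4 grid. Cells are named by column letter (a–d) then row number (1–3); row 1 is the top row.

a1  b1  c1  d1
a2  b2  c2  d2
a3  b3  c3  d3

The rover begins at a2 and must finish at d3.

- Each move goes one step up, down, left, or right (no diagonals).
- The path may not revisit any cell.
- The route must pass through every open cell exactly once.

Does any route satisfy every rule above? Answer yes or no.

no

Colour the cells like a checkerboard: each orthogonal step flips colour, so a Hamiltonian route alternates colours. Here there are 6 cells of one colour and 6 of the other, with start on the same colour as the goal — the counts and endpoints can't be arranged into an alternating sequence of length 12, so no Hamiltonian route exists.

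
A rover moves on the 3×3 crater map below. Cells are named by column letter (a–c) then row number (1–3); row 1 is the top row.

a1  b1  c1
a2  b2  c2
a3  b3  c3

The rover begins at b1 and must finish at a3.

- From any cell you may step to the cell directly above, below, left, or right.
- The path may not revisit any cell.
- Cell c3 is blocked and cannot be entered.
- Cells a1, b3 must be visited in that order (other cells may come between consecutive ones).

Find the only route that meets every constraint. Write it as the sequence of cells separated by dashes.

b1 - a1 - a2 - b2 - b3 - a3

The waypoints must appear in the order a1, b3, with no cell reused.
Route from b1: left to a1, down to a2, right to b2, down to b3, left to a3 — 5 moves in all.
Check: order respected (a1 at step 1, b3 at step 4).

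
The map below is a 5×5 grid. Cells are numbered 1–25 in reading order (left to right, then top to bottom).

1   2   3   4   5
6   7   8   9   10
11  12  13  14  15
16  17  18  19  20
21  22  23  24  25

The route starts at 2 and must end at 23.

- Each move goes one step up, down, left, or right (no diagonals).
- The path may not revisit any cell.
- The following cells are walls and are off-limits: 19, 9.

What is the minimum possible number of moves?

The Manhattan distance from 2 to 23 is |1−5| + |2−3| = 5, so at least 5 moves are needed.
A route of 5 moves achieves this: 2 → 7 → 12 → 17 → 22 → 23.
Since 5 matches the lower bound, it is optimal.

5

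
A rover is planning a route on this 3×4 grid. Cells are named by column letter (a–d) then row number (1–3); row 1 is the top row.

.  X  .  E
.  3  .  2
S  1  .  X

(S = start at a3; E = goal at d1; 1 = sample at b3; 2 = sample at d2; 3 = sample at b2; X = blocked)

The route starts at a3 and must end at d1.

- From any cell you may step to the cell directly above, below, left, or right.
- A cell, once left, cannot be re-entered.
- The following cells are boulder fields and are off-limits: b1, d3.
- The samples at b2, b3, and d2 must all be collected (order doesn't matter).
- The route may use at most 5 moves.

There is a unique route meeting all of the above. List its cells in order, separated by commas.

Any route must reach b2, b3, and d2 and still end at d1 within 5 moves, so the order of the required stops is forced.
Route from a3: right 1 to b3, up 1 to b2, right 2 to d2, up 1 to d1 — 5 moves in all.
Check: all required cells visited; 5 ≤ 5 moves.

a3, b3, b2, c2, d2, d1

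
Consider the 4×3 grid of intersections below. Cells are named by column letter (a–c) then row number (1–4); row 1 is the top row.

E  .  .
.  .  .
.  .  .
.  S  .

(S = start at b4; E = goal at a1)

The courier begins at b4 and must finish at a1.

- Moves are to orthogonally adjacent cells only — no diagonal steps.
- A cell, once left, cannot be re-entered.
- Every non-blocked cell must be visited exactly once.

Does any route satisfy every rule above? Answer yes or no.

Colour the cells like a checkerboard: each orthogonal step flips colour, so a Hamiltonian route alternates colours. Here there are 6 cells of one colour and 6 of the other, with start on the same colour as the goal — the counts and endpoints can't be arranged into an alternating sequence of length 12, so no Hamiltonian route exists.

no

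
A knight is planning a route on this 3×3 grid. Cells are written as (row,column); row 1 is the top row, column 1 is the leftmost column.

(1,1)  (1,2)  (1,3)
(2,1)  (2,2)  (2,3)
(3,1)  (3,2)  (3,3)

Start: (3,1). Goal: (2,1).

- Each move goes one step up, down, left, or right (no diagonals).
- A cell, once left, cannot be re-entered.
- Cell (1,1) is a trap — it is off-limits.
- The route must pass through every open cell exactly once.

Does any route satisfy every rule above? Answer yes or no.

yes

One route that works: (3,1) → (3,2) → (3,3) → (2,3) → (1,3) → (1,2) → (2,2) → (2,1).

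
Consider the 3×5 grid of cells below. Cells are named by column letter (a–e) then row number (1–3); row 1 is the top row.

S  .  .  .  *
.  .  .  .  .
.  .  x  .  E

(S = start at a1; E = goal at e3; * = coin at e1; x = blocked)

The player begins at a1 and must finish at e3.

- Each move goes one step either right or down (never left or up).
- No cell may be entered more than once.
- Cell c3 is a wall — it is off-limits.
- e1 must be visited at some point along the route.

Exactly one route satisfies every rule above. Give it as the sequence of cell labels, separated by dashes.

Moves only go right or down, so the column and row indices never decrease.
Route from a1: right 4 to e1, down 2 to e3 — 6 moves in all.
Check: all required cells visited.

a1 - b1 - c1 - d1 - e1 - e2 - e3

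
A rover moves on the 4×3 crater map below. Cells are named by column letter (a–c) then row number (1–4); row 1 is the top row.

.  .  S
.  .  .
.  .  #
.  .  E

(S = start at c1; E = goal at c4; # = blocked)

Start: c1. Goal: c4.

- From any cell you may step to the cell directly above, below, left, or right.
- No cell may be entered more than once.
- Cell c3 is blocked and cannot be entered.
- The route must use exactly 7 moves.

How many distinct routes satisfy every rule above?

Need simple routes of exactly 7 moves from c1 to c4 (Manhattan distance 3, so 2 moves are spent on a detour and 2 undoing it).
Branch systematically from the start, pruning whenever the remaining move budget drops below the Manhattan distance to c4 or differs from it in parity. Grouping the completions by first move — via c2: 3; via b1: 6 — and summing: 3 + 6 = 9.
That gives 9 routes.

9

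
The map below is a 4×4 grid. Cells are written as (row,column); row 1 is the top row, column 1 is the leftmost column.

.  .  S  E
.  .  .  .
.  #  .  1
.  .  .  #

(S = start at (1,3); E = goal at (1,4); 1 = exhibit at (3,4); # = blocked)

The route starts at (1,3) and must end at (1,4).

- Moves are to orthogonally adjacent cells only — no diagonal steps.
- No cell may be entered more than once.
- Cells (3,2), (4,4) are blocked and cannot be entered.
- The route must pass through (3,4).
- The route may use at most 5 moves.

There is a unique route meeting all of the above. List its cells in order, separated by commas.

Any route must reach (3,4) and still end at (1,4) within 5 moves, so the order of the required stops is forced.
Route from (1,3): down 2 to (3,3), right 1 to (3,4), up 2 to (1,4) — 5 moves in all.
Check: all required cells visited; 5 ≤ 5 moves.

(1,3), (2,3), (3,3), (3,4), (2,4), (1,4)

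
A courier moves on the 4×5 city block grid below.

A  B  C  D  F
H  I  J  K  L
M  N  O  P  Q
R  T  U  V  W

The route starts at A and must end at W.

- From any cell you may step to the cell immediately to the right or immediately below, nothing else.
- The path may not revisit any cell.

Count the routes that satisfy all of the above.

A right/down-only route from A to W makes exactly 3 down-moves and 4 right-moves in some order.
With no other constraints that would be C(7,3) = 35 routes.
That gives 35 routes.

35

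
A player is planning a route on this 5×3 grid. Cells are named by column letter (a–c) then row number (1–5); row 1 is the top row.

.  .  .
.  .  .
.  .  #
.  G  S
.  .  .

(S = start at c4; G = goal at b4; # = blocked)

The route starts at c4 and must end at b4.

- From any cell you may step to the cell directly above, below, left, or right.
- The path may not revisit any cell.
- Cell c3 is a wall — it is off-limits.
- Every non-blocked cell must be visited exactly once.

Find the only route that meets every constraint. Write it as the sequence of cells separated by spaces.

Need to visit all 14 open cells exactly once, starting at c4 and ending at b4.
Cell a5 has only two open neighbours (a4 and b5), so the path must pass straight through it: one of those is the cell it's entered from and the other is where it exits.
Route from c4: down to c5, 2× left (reaching a5), 4× up (reaching a1), 2× right (reaching c1), down to c2, left to b2, 2× down (reaching b4) — 13 moves in all.
Check: all 14 open cells covered.

c4 c5 b5 a5 a4 a3 a2 a1 b1 c1 c2 b2 b3 b4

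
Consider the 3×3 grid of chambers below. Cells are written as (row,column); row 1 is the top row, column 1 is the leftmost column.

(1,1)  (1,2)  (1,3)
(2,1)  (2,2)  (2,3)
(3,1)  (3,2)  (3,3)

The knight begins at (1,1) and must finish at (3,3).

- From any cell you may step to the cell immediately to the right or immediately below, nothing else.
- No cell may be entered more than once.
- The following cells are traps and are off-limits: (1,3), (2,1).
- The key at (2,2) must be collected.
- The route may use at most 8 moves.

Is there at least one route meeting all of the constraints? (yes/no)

One route that works: (1,1) → (1,2) → (2,2) → (3,2) → (3,3).

yes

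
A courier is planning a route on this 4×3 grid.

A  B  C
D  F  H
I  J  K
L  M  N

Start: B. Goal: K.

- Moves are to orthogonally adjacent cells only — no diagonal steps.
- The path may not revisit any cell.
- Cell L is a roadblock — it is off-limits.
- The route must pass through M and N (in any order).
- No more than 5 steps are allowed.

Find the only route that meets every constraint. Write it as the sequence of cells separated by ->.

B -> F -> J -> M -> N -> K

The 5-move cap with required stops at M, N leaves no slack for detours.
Route from B: 3× down (reaching M), right to N, up to K — 5 moves in all.
Check: all required cells visited; 5 ≤ 5 moves.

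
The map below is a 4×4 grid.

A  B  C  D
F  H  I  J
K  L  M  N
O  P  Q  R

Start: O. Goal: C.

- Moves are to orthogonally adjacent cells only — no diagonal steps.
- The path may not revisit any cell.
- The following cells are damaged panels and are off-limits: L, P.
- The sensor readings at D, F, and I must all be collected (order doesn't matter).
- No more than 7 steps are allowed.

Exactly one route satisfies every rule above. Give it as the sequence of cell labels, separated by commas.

O, K, F, H, I, J, D, C

The 7-move cap with required stops at D, F, I leaves no slack for detours.
Route from O: up 2 to F, right 3 to J, up 1 to D, left 1 to C — 7 moves in all.
Check: all required cells visited; 7 ≤ 7 moves.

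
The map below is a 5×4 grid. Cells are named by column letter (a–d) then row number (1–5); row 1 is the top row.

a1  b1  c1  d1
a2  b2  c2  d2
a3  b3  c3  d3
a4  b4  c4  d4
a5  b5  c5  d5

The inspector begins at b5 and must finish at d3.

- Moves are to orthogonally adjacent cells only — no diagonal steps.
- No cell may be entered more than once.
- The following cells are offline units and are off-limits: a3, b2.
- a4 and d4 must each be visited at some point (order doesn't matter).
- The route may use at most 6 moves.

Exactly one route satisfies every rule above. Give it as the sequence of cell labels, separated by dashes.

The 6-move cap with required stops at a4, d4 leaves no slack for detours.
Route from b5: left 1 to a5, up 1 to a4, right 3 to d4, up 1 to d3 — 6 moves in all.
Check: all required cells visited; 6 ≤ 6 moves.

b5 - a5 - a4 - b4 - c4 - d4 - d3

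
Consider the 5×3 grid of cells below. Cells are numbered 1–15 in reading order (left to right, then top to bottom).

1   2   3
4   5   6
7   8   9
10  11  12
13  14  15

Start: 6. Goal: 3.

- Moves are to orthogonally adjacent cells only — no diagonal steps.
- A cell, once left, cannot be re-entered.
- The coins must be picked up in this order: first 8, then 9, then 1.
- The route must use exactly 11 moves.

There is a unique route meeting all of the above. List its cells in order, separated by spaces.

The waypoints must appear in the order 8, 9, 1, with no cell reused.
Route from 6: left to 5, down to 8, right to 9, down to 12, 2× left (reaching 10), 3× up (reaching 1), 2× right (reaching 3) — 11 moves in all.
Check: order respected (8 at step 2, 9 at step 3, 1 at step 9); 11 moves as required.

6 5 8 9 12 11 10 7 4 1 2 3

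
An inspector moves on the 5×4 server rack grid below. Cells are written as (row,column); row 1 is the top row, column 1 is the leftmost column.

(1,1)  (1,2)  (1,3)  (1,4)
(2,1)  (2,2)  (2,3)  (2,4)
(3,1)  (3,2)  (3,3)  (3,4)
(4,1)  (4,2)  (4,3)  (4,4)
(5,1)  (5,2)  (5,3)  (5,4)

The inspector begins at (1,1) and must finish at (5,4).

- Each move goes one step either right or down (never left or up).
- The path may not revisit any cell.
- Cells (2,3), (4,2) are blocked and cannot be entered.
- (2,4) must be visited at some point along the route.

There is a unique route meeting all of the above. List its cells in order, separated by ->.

(1,1) -> (1,2) -> (1,3) -> (1,4) -> (2,4) -> (3,4) -> (4,4) -> (5,4)

Moves only go right or down, so the column and row indices never decrease.
Route from (1,1): right 3 to (1,4), down 4 to (5,4) — 7 moves in all.
Check: all required cells visited.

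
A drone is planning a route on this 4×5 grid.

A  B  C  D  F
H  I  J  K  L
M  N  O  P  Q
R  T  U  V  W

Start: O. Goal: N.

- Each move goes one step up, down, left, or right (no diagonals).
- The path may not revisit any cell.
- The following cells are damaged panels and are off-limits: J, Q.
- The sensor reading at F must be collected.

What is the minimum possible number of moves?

Any route passes through F somewhere between O and N. Summing Manhattan distances along the two legs (O → F → N) gives a lower bound of 4 + 5 = 9 moves.
A route of 9 moves achieves this: O → P → K → L → F → D → C → B → I → N.
Since 9 matches the lower bound, it is optimal.

9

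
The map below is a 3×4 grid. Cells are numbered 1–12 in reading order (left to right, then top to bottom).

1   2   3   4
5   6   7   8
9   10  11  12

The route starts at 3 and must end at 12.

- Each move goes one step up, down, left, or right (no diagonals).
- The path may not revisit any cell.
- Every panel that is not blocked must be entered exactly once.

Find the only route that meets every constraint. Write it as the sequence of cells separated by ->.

Need to visit all 12 open cells exactly once, starting at 3 and ending at 12.
Cell 9 has only two open neighbours (5 and 10), so the path must pass straight through it: one of those is the cell it's entered from and the other is where it exits.
Route from 3: right to 4, down to 8, 2× left (reaching 6), up to 2, left to 1, 2× down (reaching 9), 3× right (reaching 12) — 11 moves in all.
Check: all 12 open cells covered.

3 -> 4 -> 8 -> 7 -> 6 -> 2 -> 1 -> 5 -> 9 -> 10 -> 11 -> 12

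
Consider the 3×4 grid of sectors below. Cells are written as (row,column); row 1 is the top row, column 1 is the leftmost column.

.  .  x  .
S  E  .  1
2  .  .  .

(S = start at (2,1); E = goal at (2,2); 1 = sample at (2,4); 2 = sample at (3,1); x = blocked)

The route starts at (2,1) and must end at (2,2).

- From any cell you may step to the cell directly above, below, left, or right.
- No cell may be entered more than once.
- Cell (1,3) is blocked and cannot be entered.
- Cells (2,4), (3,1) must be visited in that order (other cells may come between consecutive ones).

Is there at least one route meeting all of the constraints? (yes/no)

Ignoring the required order, 1 revisit-free route from (2,1) to (2,2) passes through all of (2,4) and (3,1); the waypoint orders that occur are (3,1) → (2,4) (1) — never (2,4) → (3,1).

no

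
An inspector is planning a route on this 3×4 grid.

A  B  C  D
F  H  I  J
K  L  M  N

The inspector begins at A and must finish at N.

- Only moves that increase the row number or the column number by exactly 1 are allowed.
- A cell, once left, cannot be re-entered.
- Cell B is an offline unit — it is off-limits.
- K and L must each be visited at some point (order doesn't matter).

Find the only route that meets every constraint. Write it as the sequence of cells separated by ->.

A -> F -> K -> L -> M -> N

Moves only go right or down, so the column and row indices never decrease.
Route from A: down 2 to K, right 3 to N — 5 moves in all.
Check: all required cells visited.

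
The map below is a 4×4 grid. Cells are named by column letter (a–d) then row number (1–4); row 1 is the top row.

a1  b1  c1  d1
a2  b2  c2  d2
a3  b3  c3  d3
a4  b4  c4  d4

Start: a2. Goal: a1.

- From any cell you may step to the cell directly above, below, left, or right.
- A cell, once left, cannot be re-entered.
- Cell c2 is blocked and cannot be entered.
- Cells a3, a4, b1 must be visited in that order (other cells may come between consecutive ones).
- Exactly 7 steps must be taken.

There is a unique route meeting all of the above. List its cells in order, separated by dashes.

a2 - a3 - a4 - b4 - b3 - b2 - b1 - a1

The waypoints must appear in the order a3, a4, b1, with no cell reused.
Route from a2: 2× down (reaching a4), right to b4, 3× up (reaching b1), left to a1 — 7 moves in all.
Check: order respected (a3 at step 1, a4 at step 2, b1 at step 6); 7 moves as required.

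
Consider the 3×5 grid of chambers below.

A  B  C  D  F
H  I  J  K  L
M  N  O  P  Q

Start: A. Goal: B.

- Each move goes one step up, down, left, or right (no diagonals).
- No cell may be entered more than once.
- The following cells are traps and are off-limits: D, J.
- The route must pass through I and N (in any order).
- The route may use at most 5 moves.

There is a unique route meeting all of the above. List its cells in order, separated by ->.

A -> H -> M -> N -> I -> B

The 5-move cap with required stops at I, N leaves no slack for detours.
Route from A: down 2 to M, right 1 to N, up 2 to B — 5 moves in all.
Check: all required cells visited; 5 ≤ 5 moves.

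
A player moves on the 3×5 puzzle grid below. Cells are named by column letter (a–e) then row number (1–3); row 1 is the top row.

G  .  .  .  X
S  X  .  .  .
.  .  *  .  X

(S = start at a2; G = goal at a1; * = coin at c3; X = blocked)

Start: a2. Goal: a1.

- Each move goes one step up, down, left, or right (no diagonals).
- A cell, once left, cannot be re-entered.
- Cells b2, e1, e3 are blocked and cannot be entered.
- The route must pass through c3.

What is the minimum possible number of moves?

Any route passes through c3 somewhere between a2 and a1. Summing Manhattan distances along the two legs (a2 → c3 → a1) gives a lower bound of 3 + 4 = 7 moves.
A route of 7 moves achieves this: a2 → a3 → b3 → c3 → c2 → c1 → b1 → a1.
Since 7 matches the lower bound, it is optimal.

7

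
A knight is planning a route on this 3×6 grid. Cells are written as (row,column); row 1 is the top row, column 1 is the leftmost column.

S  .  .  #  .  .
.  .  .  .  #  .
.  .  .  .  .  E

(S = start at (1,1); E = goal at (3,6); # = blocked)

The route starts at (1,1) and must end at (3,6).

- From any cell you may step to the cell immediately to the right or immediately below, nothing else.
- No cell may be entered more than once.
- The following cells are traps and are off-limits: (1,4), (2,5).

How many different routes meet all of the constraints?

9

A right/down-only route from (1,1) to (3,6) makes exactly 2 down-moves and 5 right-moves in some order.
With no other constraints that would be C(7,2) = 21 routes.
Subtract routes through each blocked cell (inclusion–exclusion for overlaps): − through (1,4): 6 − through (2,5): 10 + through (1,4)&(2,5): 4 → 9.
That gives 9 routes.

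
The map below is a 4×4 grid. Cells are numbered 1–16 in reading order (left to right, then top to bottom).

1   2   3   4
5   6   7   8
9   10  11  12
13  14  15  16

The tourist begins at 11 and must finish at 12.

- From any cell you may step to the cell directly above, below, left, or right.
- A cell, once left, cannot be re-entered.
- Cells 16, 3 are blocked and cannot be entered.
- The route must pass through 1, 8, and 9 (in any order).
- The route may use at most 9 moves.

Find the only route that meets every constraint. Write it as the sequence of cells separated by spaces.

11 10 9 5 1 2 6 7 8 12

Any route must reach 1, 8, and 9 and still end at 12 within 9 moves, so the order of the required stops is forced.
Route from 11: 2× left (reaching 9), 2× up (reaching 1), right to 2, down to 6, 2× right (reaching 8), down to 12 — 9 moves in all.
Check: all required cells visited; 9 ≤ 9 moves.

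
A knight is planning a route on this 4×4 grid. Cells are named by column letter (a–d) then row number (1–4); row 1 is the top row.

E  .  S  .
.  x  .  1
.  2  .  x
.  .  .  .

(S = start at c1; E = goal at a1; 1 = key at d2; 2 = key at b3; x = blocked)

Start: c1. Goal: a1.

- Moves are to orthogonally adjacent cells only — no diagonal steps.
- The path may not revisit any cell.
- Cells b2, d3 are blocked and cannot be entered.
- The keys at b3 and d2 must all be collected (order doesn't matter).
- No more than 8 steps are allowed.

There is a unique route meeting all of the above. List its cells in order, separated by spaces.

c1 d1 d2 c2 c3 b3 a3 a2 a1

Any route must reach b3 and d2 and still end at a1 within 8 moves, so the order of the required stops is forced.
Route from c1: right 1 to d1, down 1 to d2, left 1 to c2, down 1 to c3, left 2 to a3, up 2 to a1 — 8 moves in all.
Check: all required cells visited; 8 ≤ 8 moves.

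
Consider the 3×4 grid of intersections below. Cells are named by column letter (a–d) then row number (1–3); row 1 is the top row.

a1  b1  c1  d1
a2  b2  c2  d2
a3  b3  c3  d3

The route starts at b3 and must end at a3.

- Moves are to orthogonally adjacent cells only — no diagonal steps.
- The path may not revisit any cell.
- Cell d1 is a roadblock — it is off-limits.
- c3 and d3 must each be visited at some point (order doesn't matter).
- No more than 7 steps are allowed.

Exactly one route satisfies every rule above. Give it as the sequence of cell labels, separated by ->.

The budget equals the shortest possible length, so every move has to be on a shortest route through the required cells.
Route from b3: right 2 to d3, up 1 to d2, left 3 to a2, down 1 to a3 — 7 moves in all.
Check: all required cells visited; 7 ≤ 7 moves.

b3 -> c3 -> d3 -> d2 -> c2 -> b2 -> a2 -> a3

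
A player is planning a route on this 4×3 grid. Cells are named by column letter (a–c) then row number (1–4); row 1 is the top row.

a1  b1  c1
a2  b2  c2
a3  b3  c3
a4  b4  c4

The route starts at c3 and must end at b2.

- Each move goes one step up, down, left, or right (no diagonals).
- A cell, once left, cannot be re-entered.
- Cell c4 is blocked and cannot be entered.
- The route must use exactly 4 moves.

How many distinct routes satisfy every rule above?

Need simple routes of exactly 4 moves from c3 to b2 (Manhattan distance 2, so 1 moves are spent on a detour and 1 undoing it).
Enumerating: c3 c2 c1 b1 b2 | c3 b3 a3 a2 b2.
That gives 2 routes.

2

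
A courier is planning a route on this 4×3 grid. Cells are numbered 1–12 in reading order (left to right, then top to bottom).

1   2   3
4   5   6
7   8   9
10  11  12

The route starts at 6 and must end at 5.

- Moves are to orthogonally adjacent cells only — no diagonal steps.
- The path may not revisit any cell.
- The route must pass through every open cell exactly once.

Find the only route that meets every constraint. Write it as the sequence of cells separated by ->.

6 -> 3 -> 2 -> 1 -> 4 -> 7 -> 10 -> 11 -> 12 -> 9 -> 8 -> 5

Need to visit all 12 open cells exactly once, starting at 6 and ending at 5.
Cell 12 has only two open neighbours (9 and 11), so the path must pass straight through it: one of those is the cell it's entered from and the other is where it exits.
Route from 6: up to 3, 2× left (reaching 1), 3× down (reaching 10), 2× right (reaching 12), up to 9, left to 8, up to 5 — 11 moves in all.
Check: all 12 open cells covered.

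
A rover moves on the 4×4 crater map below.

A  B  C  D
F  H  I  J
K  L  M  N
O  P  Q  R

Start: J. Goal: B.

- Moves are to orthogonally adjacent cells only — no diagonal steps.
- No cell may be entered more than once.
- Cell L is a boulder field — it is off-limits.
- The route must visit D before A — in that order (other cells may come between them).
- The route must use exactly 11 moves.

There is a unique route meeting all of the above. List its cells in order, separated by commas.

The waypoints must appear in the order D, A, with no cell reused.
Route from J: up to D, left to C, 3× down (reaching Q), 2× left (reaching O), 3× up (reaching A), right to B — 11 moves in all.
Check: order respected (D at step 1, A at step 10); 11 moves as required.

J, D, C, I, M, Q, P, O, K, F, A, B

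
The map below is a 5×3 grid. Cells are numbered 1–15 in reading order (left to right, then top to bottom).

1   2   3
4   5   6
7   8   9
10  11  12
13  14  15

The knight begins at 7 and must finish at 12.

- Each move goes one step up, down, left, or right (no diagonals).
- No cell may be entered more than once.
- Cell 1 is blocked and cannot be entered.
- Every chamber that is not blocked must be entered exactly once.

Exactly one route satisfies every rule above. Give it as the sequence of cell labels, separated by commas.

Need to visit all 14 open cells exactly once, starting at 7 and ending at 12.
Route from 7: up to 4, right to 5, up to 2, right to 3, 2× down (reaching 9), left to 8, down to 11, left to 10, down to 13, 2× right (reaching 15), up to 12 — 13 moves in all.
Check: all 14 open cells covered.

7, 4, 5, 2, 3, 6, 9, 8, 11, 10, 13, 14, 15, 12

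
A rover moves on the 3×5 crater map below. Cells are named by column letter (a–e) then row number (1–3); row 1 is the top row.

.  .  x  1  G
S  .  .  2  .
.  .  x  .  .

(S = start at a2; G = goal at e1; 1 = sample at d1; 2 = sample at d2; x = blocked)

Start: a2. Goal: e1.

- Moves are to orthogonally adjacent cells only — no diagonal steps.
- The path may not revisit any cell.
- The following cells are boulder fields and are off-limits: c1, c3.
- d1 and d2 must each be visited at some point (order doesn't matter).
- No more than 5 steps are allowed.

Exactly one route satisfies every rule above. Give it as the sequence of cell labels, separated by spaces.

a2 b2 c2 d2 d1 e1

The 5-move cap with required stops at d1, d2 leaves no slack for detours.
Route from a2: 3× right (reaching d2), up to d1, right to e1 — 5 moves in all.
Check: all required cells visited; 5 ≤ 5 moves.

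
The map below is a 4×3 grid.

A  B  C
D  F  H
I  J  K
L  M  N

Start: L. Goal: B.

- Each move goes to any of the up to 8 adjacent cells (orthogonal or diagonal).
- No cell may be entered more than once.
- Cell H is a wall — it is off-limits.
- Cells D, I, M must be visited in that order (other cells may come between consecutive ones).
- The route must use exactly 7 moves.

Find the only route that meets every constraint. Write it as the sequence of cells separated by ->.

The waypoints must appear in the order D, I, M, with no cell reused.
Route from L: up-right 1 to J, up-left 1 to D, down 1 to I, down-right 1 to M, up-right 1 to K, up-left 1 to F, up 1 to B — 7 moves in all.
Check: order respected (D at step 2, I at step 3, M at step 4); 7 moves as required.

L -> J -> D -> I -> M -> K -> F -> B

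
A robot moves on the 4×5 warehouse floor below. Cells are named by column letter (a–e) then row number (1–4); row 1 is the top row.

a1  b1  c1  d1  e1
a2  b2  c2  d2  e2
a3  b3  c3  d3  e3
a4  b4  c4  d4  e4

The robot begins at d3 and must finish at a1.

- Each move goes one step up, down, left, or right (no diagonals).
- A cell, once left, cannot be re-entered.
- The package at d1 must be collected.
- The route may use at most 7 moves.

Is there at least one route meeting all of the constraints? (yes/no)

One route that works: d3 → d2 → d1 → c1 → b1 → a1.

yes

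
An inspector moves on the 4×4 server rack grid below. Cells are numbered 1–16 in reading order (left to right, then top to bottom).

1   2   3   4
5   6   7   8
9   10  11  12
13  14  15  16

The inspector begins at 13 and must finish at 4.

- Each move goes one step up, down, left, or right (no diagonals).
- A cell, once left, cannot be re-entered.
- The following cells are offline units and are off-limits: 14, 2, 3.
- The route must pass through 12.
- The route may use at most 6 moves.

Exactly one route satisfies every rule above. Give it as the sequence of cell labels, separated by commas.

The 6-move cap with required stops at 12 leaves no slack for detours.
Route from 13: up to 9, 3× right (reaching 12), 2× up (reaching 4) — 6 moves in all.
Check: all required cells visited; 6 ≤ 6 moves.

13, 9, 10, 11, 12, 8, 4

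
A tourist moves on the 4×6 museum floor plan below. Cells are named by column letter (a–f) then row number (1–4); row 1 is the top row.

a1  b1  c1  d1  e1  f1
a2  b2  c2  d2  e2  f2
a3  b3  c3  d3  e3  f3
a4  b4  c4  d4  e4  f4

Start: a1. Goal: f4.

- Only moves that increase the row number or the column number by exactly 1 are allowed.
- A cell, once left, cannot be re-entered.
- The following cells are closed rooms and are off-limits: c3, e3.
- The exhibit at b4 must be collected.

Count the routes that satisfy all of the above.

A right/down-only route from a1 to f4 makes exactly 3 down-moves and 5 right-moves in some order.
With no other constraints that would be C(8,3) = 56 routes.
Split at b4 and multiply the segment counts (each segment already excludes blocked cells): a1→b4: 4; b4→f4: 1; product = 4.
That gives 4 routes.

4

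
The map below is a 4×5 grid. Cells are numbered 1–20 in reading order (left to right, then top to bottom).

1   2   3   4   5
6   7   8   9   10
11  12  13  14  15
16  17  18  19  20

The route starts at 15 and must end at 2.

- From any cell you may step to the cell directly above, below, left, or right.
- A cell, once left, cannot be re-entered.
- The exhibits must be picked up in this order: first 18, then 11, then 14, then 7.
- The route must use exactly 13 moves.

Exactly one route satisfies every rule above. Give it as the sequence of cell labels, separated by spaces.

15 20 19 18 17 16 11 12 13 14 9 8 7 2

The waypoints must appear in the order 18, 11, 14, 7, with no cell reused.
Route from 15: down to 20, 4× left (reaching 16), up to 11, 3× right (reaching 14), up to 9, 2× left (reaching 7), up to 2 — 13 moves in all.
Check: order respected (18 at step 3, 11 at step 6, 14 at step 9, 7 at step 12); 13 moves as required.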